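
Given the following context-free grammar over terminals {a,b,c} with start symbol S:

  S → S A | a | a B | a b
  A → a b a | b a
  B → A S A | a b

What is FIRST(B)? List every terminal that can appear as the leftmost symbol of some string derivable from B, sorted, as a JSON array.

FIRST iteration:
iter 1:
  A via A→a b a: +{a}
  A via A→b a: +{b}
  B via B→A S A: +{a,b}
  S via S→a: +{a}
  FIRST(S)={a}  FIRST(A)={a,b}  FIRST(B)={a,b}
iter 2: (stable)
  FIRST(S)={a}  FIRST(A)={a,b}  FIRST(B)={a,b}

FIRST(B) = ["a", "b"]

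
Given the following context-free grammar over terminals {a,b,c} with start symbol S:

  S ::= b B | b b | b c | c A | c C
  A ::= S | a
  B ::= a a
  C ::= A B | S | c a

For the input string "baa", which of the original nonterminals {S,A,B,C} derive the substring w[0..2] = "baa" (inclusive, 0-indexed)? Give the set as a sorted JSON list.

Convert to CNF:
  S -> T0 B | T0 T0 | T0 T1 | T1 A | T1 C
  A -> T0 B | T0 T0 | T0 T1 | T1 A | T1 C | a
  B -> T2 T2
  C -> A B | T0 B | T0 T0 | T0 T1 | T1 A | T1 C | T1 T2
  T0 -> b
  T1 -> c
  T2 -> a

CYK table (by increasing span) (cells [i..j] with 0 ≤ i ≤ j ≤ 2 only):
  T[0,0] 'b' = {T0}  orig:{}
  T[1,1] 'a' = {A,T2}  orig:{A}
  T[2,2] 'a' = {A,T2}  orig:{A}
  T[0,1] 'ba' = ∅
  T[1,2] 'aa' = {B}
  T[0,2] 'baa' = {A,C,S}

Original NTs in T[0,2] deriving "baa": ["A", "C", "S"]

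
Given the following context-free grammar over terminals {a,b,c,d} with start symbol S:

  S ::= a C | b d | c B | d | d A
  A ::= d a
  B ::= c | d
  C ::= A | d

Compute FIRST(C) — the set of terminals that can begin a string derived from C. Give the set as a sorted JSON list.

FIRST sets, iterate to fixpoint:
iter 1:
  A via A→d a: +{d}
  B via B→c: +{c}
  B via B→d: +{d}
  C via C→A: +{d}
  S via S→a C: +{a}
  S via S→b d: +{b}
  S via S→c B: +{c}
  S via S→d: +{d}
  FIRST(S)={a,b,c,d}  FIRST(A)={d}  FIRST(B)={c,d}  FIRST(C)={d}
iter 2: — fixpoint
  FIRST(S)={a,b,c,d}  FIRST(A)={d}  FIRST(B)={c,d}  FIRST(C)={d}

FIRST(C) = ["d"]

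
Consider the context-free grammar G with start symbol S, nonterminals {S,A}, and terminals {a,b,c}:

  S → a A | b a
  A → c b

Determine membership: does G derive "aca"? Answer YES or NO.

Convert to CNF:
  S -> T1 T2 | T2 A
  A -> T0 T1
  T0 -> c
  T1 -> b
  T2 -> a

CYK fill:
  T[0,0] 'a' = {T2}  orig:{}
  T[1,1] 'c' = {T0}  orig:{}
  T[2,2] 'a' = {T2}  orig:{}
  T[0,1] 'ac' = ∅
  T[1,2] 'ca' = ∅
  T[0,2] 'aca' = ∅

S ∉ T[0,2] ⇒ NO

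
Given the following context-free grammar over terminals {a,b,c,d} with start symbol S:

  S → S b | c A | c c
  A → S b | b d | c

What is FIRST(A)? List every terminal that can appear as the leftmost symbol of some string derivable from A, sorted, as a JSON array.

FIRST sets, iterate to fixpoint:
iter 1:
  A via A→b d: +{b}
  A via A→c: +{c}
  S via S→c A: +{c}
  FIRST(S)={c}  FIRST(A)={b,c}
iter 2: done
  FIRST(S)={c}  FIRST(A)={b,c}

FIRST(A) = ["b", "c"]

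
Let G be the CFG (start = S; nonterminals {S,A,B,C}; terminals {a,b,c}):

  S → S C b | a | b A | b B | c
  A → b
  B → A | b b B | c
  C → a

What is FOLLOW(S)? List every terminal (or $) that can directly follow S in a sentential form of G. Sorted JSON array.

FIRST sets, iterate to fixpoint:
iter 1:
  A via A→b: +{b}
  B via B→A: +{b}
  B via B→c: +{c}
  C via C→a: +{a}
  S via S→a: +{a}
  S via S→b A: +{b}
  S via S→c: +{c}
  FIRST[S]={a,b,c}  FIRST[A]={b}  FIRST[B]={b,c}  FIRST[C]={a}
iter 2: — fixpoint
  FIRST[S]={a,b,c}  FIRST[A]={b}  FIRST[B]={b,c}  FIRST[C]={a}

FOLLOW iteration:
initialize: $ ∈ FOLLOW(S)
iter 1:
  S→S C b: FOLLOW(S) ⊇ FIRST(C) = {a}; new: +{a}
  S→S C b: FOLLOW(C) ⊇ FIRST(b) = {b}; new: +{b}
  S→b A: FOLLOW(A) ⊇ FOLLOW(S) ⊇ {$,a}; new: +{$,a}
  S→b B: FOLLOW(B) ⊇ FOLLOW(S) ⊇ {$,a}; new: +{$,a}
  FOLLOW(S)={$,a}  FOLLOW(A)={$,a}  FOLLOW(B)={$,a}  FOLLOW(C)={b}
iter 2: (no change)
  FOLLOW(S)={$,a}  FOLLOW(A)={$,a}  FOLLOW(B)={$,a}  FOLLOW(C)={b}

FOLLOW(S) = ["$", "a"]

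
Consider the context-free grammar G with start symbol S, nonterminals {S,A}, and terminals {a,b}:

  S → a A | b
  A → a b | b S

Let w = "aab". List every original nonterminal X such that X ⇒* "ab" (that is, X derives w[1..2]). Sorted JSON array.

Convert to CNF:
  S -> T0 A | b
  A -> T0 T1 | T1 S
  T0 -> a
  T1 -> b

CYK table (by increasing span), restricted to cells inside w[1..2]:
  cell(1,1) a: {T0}  orig:{}
  cell(2,2) b: {S,T1}  orig:{S}
  cell(1,2) ab: {A}

Original NTs in T[1,2] deriving "ab": ["A"]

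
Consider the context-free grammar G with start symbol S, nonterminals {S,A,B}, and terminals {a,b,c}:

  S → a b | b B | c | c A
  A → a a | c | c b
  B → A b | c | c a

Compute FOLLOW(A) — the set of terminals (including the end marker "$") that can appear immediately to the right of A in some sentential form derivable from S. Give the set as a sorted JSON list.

FIRST sets, iterate to fixpoint:
iter 1:
  A via A→a a: +{a}
  A via A→c: +{c}
  B via B→A b: +{a,c}
  S via S→a b: +{a}
  S via S→b B: +{b}
  S via S→c: +{c}
  FIRST(S)={a,b,c}  FIRST(A)={a,c}  FIRST(B)={a,c}
iter 2: done
  FIRST(S)={a,b,c}  FIRST(A)={a,c}  FIRST(B)={a,c}

Compute FOLLOW by fixpoint:
initialize: $ ∈ FOLLOW(S)
round 1:
  B→A b: FOLLOW(A) ⊇ FIRST(b) = {b}; new: +{b}
  S→b B: FOLLOW(B) ⊇ FOLLOW(S) ⊇ {$}; new: +{$}
  S→c A: FOLLOW(A) ⊇ FOLLOW(S) ⊇ {$}; new: +{$}
  FOLLOW[S]={$}  FOLLOW[A]={$,b}  FOLLOW[B]={$}
round 2: — fixpoint
  FOLLOW[S]={$}  FOLLOW[A]={$,b}  FOLLOW[B]={$}

FOLLOW(A) = ["$", "b"]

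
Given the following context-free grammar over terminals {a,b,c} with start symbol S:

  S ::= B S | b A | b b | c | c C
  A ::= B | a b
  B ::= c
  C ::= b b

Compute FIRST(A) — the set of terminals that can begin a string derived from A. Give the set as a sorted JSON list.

FIRST iteration:
[1]
  A via A→a b: +{a}
  B via B→c: +{c}
  C via C→b b: +{b}
  S via S→B S: +{c}
  S via S→b A: +{b}
  FIRST(S)={b,c}  FIRST(A)={a}  FIRST(B)={c}  FIRST(C)={b}
[2]
  A via A→B: +{c}
  FIRST(S)={b,c}  FIRST(A)={a,c}  FIRST(B)={c}  FIRST(C)={b}
[3] (stable)
  FIRST(S)={b,c}  FIRST(A)={a,c}  FIRST(B)={c}  FIRST(C)={b}

FIRST(A) = ["a", "c"]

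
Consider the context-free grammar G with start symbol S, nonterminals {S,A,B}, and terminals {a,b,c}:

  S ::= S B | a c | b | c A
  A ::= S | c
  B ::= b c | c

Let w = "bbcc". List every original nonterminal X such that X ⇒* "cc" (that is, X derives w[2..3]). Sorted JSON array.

Convert to CNF:
  S -> S B | T0 T1 | T1 A | b
  A -> S B | T0 T1 | T1 A | b | c
  B -> T2 T1 | c
  T0 -> a
  T1 -> c
  T2 -> b

CYK table (by increasing span) — only the sub-triangle for w[2..3]:
  cell(2,2) c: {A,B,T1}  orig:{A,B}
  cell(3,3) c: {A,B,T1}  orig:{A,B}
  cell(2,3) cc: {A,S}

Original NTs in T[2,3] deriving "cc": ["A", "S"]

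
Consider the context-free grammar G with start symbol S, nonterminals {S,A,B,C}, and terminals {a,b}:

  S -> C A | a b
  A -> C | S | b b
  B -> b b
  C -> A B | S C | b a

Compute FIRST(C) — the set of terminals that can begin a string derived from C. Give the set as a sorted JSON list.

Compute FIRST by fixpoint:
pass 1:
  A via A→b b: +{b}
  B via B→b b: +{b}
  C via C→A B: +{b}
  S via S→C A: +{b}
  S via S→a b: +{a}
  FIRST[S]={a,b}  FIRST[A]={b}  FIRST[B]={b}  FIRST[C]={b}
pass 2:
  A via A→S: +{a}
  C via C→A B: +{a}
  FIRST[S]={a,b}  FIRST[A]={a,b}  FIRST[B]={b}  FIRST[C]={a,b}
pass 3: (stable)
  FIRST[S]={a,b}  FIRST[A]={a,b}  FIRST[B]={b}  FIRST[C]={a,b}

FIRST(C) = ["a", "b"]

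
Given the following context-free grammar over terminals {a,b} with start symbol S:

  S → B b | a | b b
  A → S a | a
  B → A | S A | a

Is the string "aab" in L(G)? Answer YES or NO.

Convert to CNF:
  S -> B T1 | T1 T1 | a
  A -> S T0 | a
  B -> S A | S T0 | a
  T0 -> a
  T1 -> b

CYK table (by increasing span):
  cell(0,0) a: {A,B,S,T0}  orig:{A,B,S}
  cell(1,1) a: {A,B,S,T0}  orig:{A,B,S}
  cell(2,2) b: {T1}  orig:{}
  cell(0,1) aa: {A,B}
  cell(1,2) ab: {S}
  cell(0,2) aab: {S}

S ∈ T[0,2] ⇒ YES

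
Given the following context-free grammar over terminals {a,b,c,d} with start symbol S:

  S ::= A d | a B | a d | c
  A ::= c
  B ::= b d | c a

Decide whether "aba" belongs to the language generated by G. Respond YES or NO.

Convert to CNF:
  S -> A T1 | T3 B | T3 T1 | c
  A -> c
  B -> T0 T1 | T2 T3
  T0 -> b
  T1 -> d
  T2 -> c
  T3 -> a

CYK table (by increasing span):
  cell(0,0) a: {T3}  orig:{}
  cell(1,1) b: {T0}  orig:{}
  cell(2,2) a: {T3}  orig:{}
  cell(0,1) ab: ∅
  cell(1,2) ba: ∅
  cell(0,2) aba: ∅

S ∉ T[0,2] ⇒ NO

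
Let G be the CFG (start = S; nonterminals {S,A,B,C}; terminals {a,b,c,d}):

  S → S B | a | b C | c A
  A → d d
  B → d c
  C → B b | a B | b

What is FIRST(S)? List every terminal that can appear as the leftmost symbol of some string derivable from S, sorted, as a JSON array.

FIRST iteration:
iter 1:
  A via A→d d: +{d}
  B via B→d c: +{d}
  C via C→B b: +{d}
  C via C→a B: +{a}
  C via C→b: +{b}
  S via S→a: +{a}
  S via S→b C: +{b}
  S via S→c A: +{c}
  FIRST(S)={a,b,c}  FIRST(A)={d}  FIRST(B)={d}  FIRST(C)={a,b,d}
iter 2: done
  FIRST(S)={a,b,c}  FIRST(A)={d}  FIRST(B)={d}  FIRST(C)={a,b,d}

FIRST(S) = ["a", "b", "c"]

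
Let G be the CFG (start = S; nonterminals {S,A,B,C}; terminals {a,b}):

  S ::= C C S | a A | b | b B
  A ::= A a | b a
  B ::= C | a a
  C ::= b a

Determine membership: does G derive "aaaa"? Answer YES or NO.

Convert to CNF:
  S -> C X2 | T0 A | T1 B | b
  A -> A T0 | T1 T0
  B -> T0 T0 | T1 T0
  C -> T1 T0
  T0 -> a
  T1 -> b
  X2 -> C S

Fill CYK table bottom-up:
  [0..0]={T0}  "a"  orig:{}
  [1..1]={T0}  "a"  orig:{}
  [2..2]={T0}  "a"  orig:{}
  [3..3]={T0}  "a"  orig:{}
  [0..1]={B}  "aa"
  [1..2]={B}  "aa"
  [2..3]={B}  "aa"
  [0..2]=∅  "aaa"
  [1..3]=∅  "aaa"
  [0..3]=∅  "aaaa"

S ∉ T[0,3] ⇒ NO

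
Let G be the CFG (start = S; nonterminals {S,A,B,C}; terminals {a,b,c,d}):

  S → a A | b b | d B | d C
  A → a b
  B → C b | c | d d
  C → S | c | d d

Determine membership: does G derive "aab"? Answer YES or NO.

Convert to CNF:
  S -> T0 A | T1 T1 | T2 B | T2 C
  A -> T0 T1
  B -> C T1 | T2 T2 | c
  C -> T0 A | T1 T1 | T2 B | T2 C | T2 T2 | c
  T0 -> a
  T1 -> b
  T2 -> d

CYK table (by increasing span):
  cell(0,0) a: {T0}  orig:{}
  cell(1,1) a: {T0}  orig:{}
  cell(2,2) b: {T1}  orig:{}
  cell(0,1) aa: ∅
  cell(1,2) ab: {A}
  cell(0,2) aab: {C,S}

S ∈ T[0,2] ⇒ YES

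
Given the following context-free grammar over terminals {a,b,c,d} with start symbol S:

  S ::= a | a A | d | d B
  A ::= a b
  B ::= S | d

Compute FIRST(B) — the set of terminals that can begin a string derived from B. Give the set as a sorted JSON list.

Compute FIRST by fixpoint:
round 1:
  A via A→a b: +{a}
  B via B→d: +{d}
  S via S→a: +{a}
  S via S→d: +{d}
  FIRST[S]={a,d}  FIRST[A]={a}  FIRST[B]={d}
round 2:
  B via B→S: +{a}
  FIRST[S]={a,d}  FIRST[A]={a}  FIRST[B]={a,d}
round 3: (stable)
  FIRST[S]={a,d}  FIRST[A]={a}  FIRST[B]={a,d}

FIRST(B) = ["a", "d"]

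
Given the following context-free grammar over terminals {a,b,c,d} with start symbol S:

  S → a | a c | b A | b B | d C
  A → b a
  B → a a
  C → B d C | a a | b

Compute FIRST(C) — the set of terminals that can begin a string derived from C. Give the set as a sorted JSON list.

FIRST sets, iterate to fixpoint:
[1]
  A via A→b a: +{b}
  B via B→a a: +{a}
  C via C→B d C: +{a}
  C via C→b: +{b}
  S via S→a: +{a}
  S via S→b A: +{b}
  S via S→d C: +{d}
  FIRST(S)={a,b,d}  FIRST(A)={b}  FIRST(B)={a}  FIRST(C)={a,b}
[2] — fixpoint
  FIRST(S)={a,b,d}  FIRST(A)={b}  FIRST(B)={a}  FIRST(C)={a,b}

FIRST(C) = ["a", "b"]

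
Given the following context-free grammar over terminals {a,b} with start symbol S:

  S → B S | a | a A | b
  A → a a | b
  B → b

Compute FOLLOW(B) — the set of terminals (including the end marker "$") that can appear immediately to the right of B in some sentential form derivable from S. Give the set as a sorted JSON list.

Compute FIRST by fixpoint:
pass 1:
  A via A→a a: +{a}
  A via A→b: +{b}
  B via B→b: +{b}
  S via S→B S: +{b}
  S via S→a: +{a}
  S: {a,b}  A: {a,b}  B: {b}
pass 2: done
  S: {a,b}  A: {a,b}  B: {b}

Compute FOLLOW by fixpoint:
initialize: $ ∈ FOLLOW(S)
round 1:
  S→B S: FOLLOW(B) ⊇ FIRST(S) = {a,b}; new: +{a,b}
  S→a A: FOLLOW(A) ⊇ FOLLOW(S) ⊇ {$}; new: +{$}
  FOLLOW(S)={$}  FOLLOW(A)={$}  FOLLOW(B)={a,b}
round 2: (stable)
  FOLLOW(S)={$}  FOLLOW(A)={$}  FOLLOW(B)={a,b}

FOLLOW(B) = ["a", "b"]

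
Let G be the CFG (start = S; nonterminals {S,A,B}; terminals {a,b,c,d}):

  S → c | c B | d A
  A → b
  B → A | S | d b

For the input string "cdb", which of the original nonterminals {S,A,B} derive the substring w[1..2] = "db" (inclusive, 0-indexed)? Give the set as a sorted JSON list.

Convert to CNF:
  S -> T0 B | T1 A | c
  A -> b
  B -> T0 B | T1 A | T1 T2 | b | c
  T0 -> c
  T1 -> d
  T2 -> b

Fill CYK table bottom-up, restricted to cells inside w[1..2]:
  cell(1,1) d: {T1}  orig:{}
  cell(2,2) b: {A,B,T2}  orig:{A,B}
  cell(1,2) db: {B,S}

Original NTs in T[1,2] deriving "db": ["B", "S"]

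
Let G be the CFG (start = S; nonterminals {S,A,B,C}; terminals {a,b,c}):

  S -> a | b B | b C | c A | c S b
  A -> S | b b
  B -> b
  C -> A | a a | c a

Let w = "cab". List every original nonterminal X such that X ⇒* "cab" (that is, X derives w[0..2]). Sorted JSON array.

Convert to CNF:
  S -> T0 B | T0 C | T1 A | T1 X5 | a
  A -> T0 B | T0 C | T0 T0 | T1 A | T1 X3 | a
  B -> b
  C -> T0 B | T0 C | T0 T0 | T1 A | T1 T2 | T1 X4 | T2 T2 | a
  T0 -> b
  T1 -> c
  T2 -> a
  X3 -> S T0
  X4 -> S T0
  X5 -> S T0

CYK table (by increasing span) (cells [i..j] with 0 ≤ i ≤ j ≤ 2 only):
  T[0,0] 'c' = {T1}  orig:{}
  T[1,1] 'a' = {A,C,S,T2}  orig:{A,C,S}
  T[2,2] 'b' = {B,T0}  orig:{B}
  T[0,1] 'ca' = {A,C,S}
  T[1,2] 'ab' = {X3,X4,X5}  orig:{}
  T[0,2] 'cab' = {A,C,S,X3,X4,X5}  orig:{A,C,S}

Original NTs in T[0,2] deriving "cab": ["A", "C", "S"]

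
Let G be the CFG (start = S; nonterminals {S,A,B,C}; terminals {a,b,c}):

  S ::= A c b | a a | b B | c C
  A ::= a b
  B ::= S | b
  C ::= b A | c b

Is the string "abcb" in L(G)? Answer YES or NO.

CNF form of G:
  S -> A X4 | T0 T0 | T1 B | T2 C
  A -> T0 T1
  B -> A X3 | T0 T0 | T1 B | T2 C | b
  C -> T1 A | T2 T1
  T0 -> a
  T1 -> b
  T2 -> c
  X3 -> T2 T1
  X4 -> T2 T1

Fill CYK table bottom-up:
  [0..0]={T0}  "a"  orig:{}
  [1..1]={B,T1}  "b"  orig:{B}
  [2..2]={T2}  "c"  orig:{}
  [3..3]={B,T1}  "b"  orig:{B}
  [0..1]={A}  "ab"
  [1..2]=∅  "bc"
  [2..3]={C,X3,X4}  "cb"  orig:{C}
  [0..2]=∅  "abc"
  [1..3]=∅  "bcb"
  [0..3]={B,S}  "abcb"

S ∈ T[0,3] ⇒ YES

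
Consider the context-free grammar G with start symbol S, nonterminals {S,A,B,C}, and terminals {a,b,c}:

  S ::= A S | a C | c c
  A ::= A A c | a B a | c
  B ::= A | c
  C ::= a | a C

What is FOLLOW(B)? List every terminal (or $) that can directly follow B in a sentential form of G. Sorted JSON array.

Compute FIRST by fixpoint:
round 1:
  A via A→a B a: +{a}
  A via A→c: +{c}
  B via B→A: +{a,c}
  C via C→a: +{a}
  S via S→A S: +{a,c}
  FIRST[S]={a,c}  FIRST[A]={a,c}  FIRST[B]={a,c}  FIRST[C]={a}
round 2: (no change)
  FIRST[S]={a,c}  FIRST[A]={a,c}  FIRST[B]={a,c}  FIRST[C]={a}

FOLLOW iteration:
initialize: $ ∈ FOLLOW(S)
round 1:
  A→A A c: FOLLOW(A) ⊇ FIRST(A) = {a,c}; new: +{a,c}
  A→a B a: FOLLOW(B) ⊇ FIRST(a) = {a}; new: +{a}
  S→a C: FOLLOW(C) ⊇ FOLLOW(S) ⊇ {$}; new: +{$}
  S: {$}  A: {a,c}  B: {a}  C: {$}
round 2: done
  S: {$}  A: {a,c}  B: {a}  C: {$}

FOLLOW(B) = ["a"]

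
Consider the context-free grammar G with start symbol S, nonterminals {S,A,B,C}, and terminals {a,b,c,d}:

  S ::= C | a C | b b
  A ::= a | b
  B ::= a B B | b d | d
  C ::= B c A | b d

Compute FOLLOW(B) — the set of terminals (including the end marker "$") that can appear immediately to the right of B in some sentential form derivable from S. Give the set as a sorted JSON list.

Compute FIRST by fixpoint:
round 1:
  A via A→a: +{a}
  A via A→b: +{b}
  B via B→a B B: +{a}
  B via B→b d: +{b}
  B via B→d: +{d}
  C via C→B c A: +{a,b,d}
  S via S→C: +{a,b,d}
  FIRST(S)={a,b,d}  FIRST(A)={a,b}  FIRST(B)={a,b,d}  FIRST(C)={a,b,d}
round 2: (stable)
  FIRST(S)={a,b,d}  FIRST(A)={a,b}  FIRST(B)={a,b,d}  FIRST(C)={a,b,d}

FOLLOW sets:
FOLLOW(S) := {$}
iter 1:
  B→a B B: FOLLOW(B) ⊇ FIRST(B) = {a,b,d}; new: +{a,b,d}
  C→B c A: FOLLOW(B) ⊇ FIRST(c) = {c}; new: +{c}
  S→C: FOLLOW(C) ⊇ FOLLOW(S) ⊇ {$}; new: +{$}
  FOLLOW[S]={$}  FOLLOW[A]={}  FOLLOW[B]={a,b,c,d}  FOLLOW[C]={$}
iter 2:
  C→B c A: FOLLOW(A) ⊇ FOLLOW(C) ⊇ {$}; new: +{$}
  FOLLOW[S]={$}  FOLLOW[A]={$}  FOLLOW[B]={a,b,c,d}  FOLLOW[C]={$}
iter 3: (stable)
  FOLLOW[S]={$}  FOLLOW[A]={$}  FOLLOW[B]={a,b,c,d}  FOLLOW[C]={$}

FOLLOW(B) = ["a", "b", "c", "d"]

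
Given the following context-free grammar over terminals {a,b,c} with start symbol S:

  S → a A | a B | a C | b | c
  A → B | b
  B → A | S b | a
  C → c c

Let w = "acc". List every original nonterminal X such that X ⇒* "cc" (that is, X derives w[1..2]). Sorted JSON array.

Convert to CNF:
  S -> T2 A | T2 B | T2 C | b | c
  A -> S T0 | a | b
  B -> S T0 | a | b
  C -> T1 T1
  T0 -> b
  T1 -> c
  T2 -> a

Fill CYK table bottom-up, restricted to cells inside w[1..2]:
  T[1,1] 'c' = {S,T1}  orig:{S}
  T[2,2] 'c' = {S,T1}  orig:{S}
  T[1,2] 'cc' = {C}

Original NTs in T[1,2] deriving "cc": ["C"]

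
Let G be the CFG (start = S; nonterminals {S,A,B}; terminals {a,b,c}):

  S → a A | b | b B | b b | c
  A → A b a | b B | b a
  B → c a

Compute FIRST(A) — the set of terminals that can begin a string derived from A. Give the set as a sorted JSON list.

Compute FIRST by fixpoint:
iter 1:
  A via A→b B: +{b}
  B via B→c a: +{c}
  S via S→a A: +{a}
  S via S→b: +{b}
  S via S→c: +{c}
  FIRST[S]={a,b,c}  FIRST[A]={b}  FIRST[B]={c}
iter 2: done
  FIRST[S]={a,b,c}  FIRST[A]={b}  FIRST[B]={c}

FIRST(A) = ["b"]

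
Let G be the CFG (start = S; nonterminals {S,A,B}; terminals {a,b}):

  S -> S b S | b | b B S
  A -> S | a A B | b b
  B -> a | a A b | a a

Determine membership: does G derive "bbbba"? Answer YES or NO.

Convert to CNF:
  S -> S X6 | T0 X7 | b
  A -> S X2 | T0 T0 | T0 X4 | T1 X3 | b
  B -> T1 T1 | T1 X5 | a
  T0 -> b
  T1 -> a
  X2 -> T0 S
  X3 -> A B
  X4 -> B S
  X5 -> A T0
  X6 -> T0 S
  X7 -> B S

CYK table (by increasing span):
  [0..0]={A,S,T0}  "b"  orig:{A,S}
  [1..1]={A,S,T0}  "b"  orig:{A,S}
  [2..2]={A,S,T0}  "b"  orig:{A,S}
  [3..3]={A,S,T0}  "b"  orig:{A,S}
  [4..4]={B,T1}  "a"  orig:{B}
  [0..1]={A,X2,X5,X6}  "bb"  orig:{A}
  [1..2]={A,X2,X5,X6}  "bb"  orig:{A}
  [2..3]={A,X2,X5,X6}  "bb"  orig:{A}
  [3..4]={X3}  "ba"  orig:{}
  [0..2]={A,S,X5}  "bbb"  orig:{A,S}
  [1..3]={A,S,X5}  "bbb"  orig:{A,S}
  [2..4]={X3}  "bba"  orig:{}
  [0..3]={X2,X5,X6}  "bbbb"  orig:{}
  [1..4]={X3}  "bbba"  orig:{}
  [0..4]=∅  "bbbba"

S ∉ T[0,4] ⇒ NO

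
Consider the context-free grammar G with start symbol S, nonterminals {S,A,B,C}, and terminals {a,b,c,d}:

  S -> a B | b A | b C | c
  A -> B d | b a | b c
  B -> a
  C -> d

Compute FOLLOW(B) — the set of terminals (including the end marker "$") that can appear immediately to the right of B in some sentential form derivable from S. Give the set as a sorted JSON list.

Compute FIRST by fixpoint:
iter 1:
  A via A→b a: +{b}
  B via B→a: +{a}
  C via C→d: +{d}
  S via S→a B: +{a}
  S via S→b A: +{b}
  S via S→c: +{c}
  FIRST[S]={a,b,c}  FIRST[A]={b}  FIRST[B]={a}  FIRST[C]={d}
iter 2:
  A via A→B d: +{a}
  FIRST[S]={a,b,c}  FIRST[A]={a,b}  FIRST[B]={a}  FIRST[C]={d}
iter 3: — fixpoint
  FIRST[S]={a,b,c}  FIRST[A]={a,b}  FIRST[B]={a}  FIRST[C]={d}

Compute FOLLOW by fixpoint:
seed FOLLOW(S) with $
round 1:
  A→B d: FOLLOW(B) ⊇ FIRST(d) = {d}; new: +{d}
  S→a B: FOLLOW(B) ⊇ FOLLOW(S) ⊇ {$}; new: +{$}
  S→b A: FOLLOW(A) ⊇ FOLLOW(S) ⊇ {$}; new: +{$}
  S→b C: FOLLOW(C) ⊇ FOLLOW(S) ⊇ {$}; new: +{$}
  FOLLOW[S]={$}  FOLLOW[A]={$}  FOLLOW[B]={$,d}  FOLLOW[C]={$}
round 2: done
  FOLLOW[S]={$}  FOLLOW[A]={$}  FOLLOW[B]={$,d}  FOLLOW[C]={$}

FOLLOW(B) = ["$", "d"]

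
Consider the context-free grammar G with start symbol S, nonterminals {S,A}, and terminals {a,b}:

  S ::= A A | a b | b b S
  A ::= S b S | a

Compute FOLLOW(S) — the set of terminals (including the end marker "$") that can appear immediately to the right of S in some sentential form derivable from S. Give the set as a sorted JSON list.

Compute FIRST by fixpoint:
[1]
  A via A→a: +{a}
  S via S→A A: +{a}
  S via S→b b S: +{b}
  FIRST(S)={a,b}  FIRST(A)={a}
[2]
  A via A→S b S: +{b}
  FIRST(S)={a,b}  FIRST(A)={a,b}
[3] — fixpoint
  FIRST(S)={a,b}  FIRST(A)={a,b}

FOLLOW sets:
seed FOLLOW(S) with $
[1]
  A→S b S: FOLLOW(S) ⊇ FIRST(b) = {b}; new: +{b}
  S→A A: FOLLOW(A) ⊇ FIRST(A) = {a,b}; new: +{a,b}
  S→A A: FOLLOW(A) ⊇ FOLLOW(S) ⊇ {$,b}; new: +{$}
  S: {$,b}  A: {$,a,b}
[2]
  A→S b S: FOLLOW(S) ⊇ FOLLOW(A) ⊇ {$,a,b}; new: +{a}
  S: {$,a,b}  A: {$,a,b}
[3] (stable)
  S: {$,a,b}  A: {$,a,b}

FOLLOW(S) = ["$", "a", "b"]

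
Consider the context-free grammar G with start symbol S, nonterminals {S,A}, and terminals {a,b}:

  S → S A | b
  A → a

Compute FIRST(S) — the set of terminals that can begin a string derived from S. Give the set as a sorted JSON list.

FIRST iteration:
[1]
  A via A→a: +{a}
  S via S→b: +{b}
  S: {b}  A: {a}
[2] (stable)
  S: {b}  A: {a}

FIRST(S) = ["b"]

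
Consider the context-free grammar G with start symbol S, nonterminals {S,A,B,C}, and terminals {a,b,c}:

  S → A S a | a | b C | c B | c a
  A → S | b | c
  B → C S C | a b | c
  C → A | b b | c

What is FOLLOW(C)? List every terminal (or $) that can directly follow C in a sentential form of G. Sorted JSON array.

FIRST sets, iterate to fixpoint:
iter 1:
  A via A→b: +{b}
  A via A→c: +{c}
  B via B→a b: +{a}
  B via B→c: +{c}
  C via C→A: +{b,c}
  S via S→A S a: +{b,c}
  S via S→a: +{a}
  S: {a,b,c}  A: {b,c}  B: {a,c}  C: {b,c}
iter 2:
  A via A→S: +{a}
  B via B→C S C: +{b}
  C via C→A: +{a}
  S: {a,b,c}  A: {a,b,c}  B: {a,b,c}  C: {a,b,c}
iter 3: (stable)
  S: {a,b,c}  A: {a,b,c}  B: {a,b,c}  C: {a,b,c}

Compute FOLLOW by fixpoint:
FOLLOW(S) := {$}
[1]
  B→C S C: FOLLOW(C) ⊇ FIRST(S) = {a,b,c}; new: +{a,b,c}
  B→C S C: FOLLOW(S) ⊇ FIRST(C) = {a,b,c}; new: +{a,b,c}
  C→A: FOLLOW(A) ⊇ FOLLOW(C) ⊇ {a,b,c}; new: +{a,b,c}
  S→b C: FOLLOW(C) ⊇ FOLLOW(S) ⊇ {$,a,b,c}; new: +{$}
  S→c B: FOLLOW(B) ⊇ FOLLOW(S) ⊇ {$,a,b,c}; new: +{$,a,b,c}
  S: {$,a,b,c}  A: {a,b,c}  B: {$,a,b,c}  C: {$,a,b,c}
[2]
  C→A: FOLLOW(A) ⊇ FOLLOW(C) ⊇ {$,a,b,c}; new: +{$}
  S: {$,a,b,c}  A: {$,a,b,c}  B: {$,a,b,c}  C: {$,a,b,c}
[3] done
  S: {$,a,b,c}  A: {$,a,b,c}  B: {$,a,b,c}  C: {$,a,b,c}

FOLLOW(C) = ["$", "a", "b", "c"]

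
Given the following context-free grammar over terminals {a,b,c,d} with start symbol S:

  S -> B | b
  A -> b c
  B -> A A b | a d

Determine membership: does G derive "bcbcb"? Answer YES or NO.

Convert to CNF:
  S -> A X5 | T2 T3 | b
  A -> T0 T1
  B -> A X4 | T2 T3
  T0 -> b
  T1 -> c
  T2 -> a
  T3 -> d
  X4 -> A T0
  X5 -> A T0

Fill CYK table bottom-up:
  cell(0,0) b: {S,T0}  orig:{S}
  cell(1,1) c: {T1}  orig:{}
  cell(2,2) b: {S,T0}  orig:{S}
  cell(3,3) c: {T1}  orig:{}
  cell(4,4) b: {S,T0}  orig:{S}
  cell(0,1) bc: {A}
  cell(1,2) cb: ∅
  cell(2,3) bc: {A}
  cell(3,4) cb: ∅
  cell(0,2) bcb: {X4,X5}  orig:{}
  cell(1,3) cbc: ∅
  cell(2,4) bcb: {X4,X5}  orig:{}
  cell(0,3) bcbc: ∅
  cell(1,4) cbcb: ∅
  cell(0,4) bcbcb: {B,S}

S ∈ T[0,4] ⇒ YES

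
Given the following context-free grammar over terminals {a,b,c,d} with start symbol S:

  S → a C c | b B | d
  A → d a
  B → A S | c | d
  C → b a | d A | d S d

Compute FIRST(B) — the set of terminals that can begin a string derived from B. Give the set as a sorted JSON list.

Compute FIRST by fixpoint:
pass 1:
  A via A→d a: +{d}
  B via B→A S: +{d}
  B via B→c: +{c}
  C via C→b a: +{b}
  C via C→d A: +{d}
  S via S→a C c: +{a}
  S via S→b B: +{b}
  S via S→d: +{d}
  FIRST(S)={a,b,d}  FIRST(A)={d}  FIRST(B)={c,d}  FIRST(C)={b,d}
pass 2: done
  FIRST(S)={a,b,d}  FIRST(A)={d}  FIRST(B)={c,d}  FIRST(C)={b,d}

FIRST(B) = ["c", "d"]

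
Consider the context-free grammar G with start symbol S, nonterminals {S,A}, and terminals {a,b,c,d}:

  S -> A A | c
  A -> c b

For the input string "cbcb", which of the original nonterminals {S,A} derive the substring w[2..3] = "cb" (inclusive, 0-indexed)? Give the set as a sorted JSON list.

CNF form of G:
  S -> A A | c
  A -> T0 T1
  T0 -> c
  T1 -> b

CYK table (by increasing span) — only the sub-triangle for w[2..3]:
  [2..2]={S,T0}  "c"  orig:{S}
  [3..3]={T1}  "b"  orig:{}
  [2..3]={A}  "cb"

Original NTs in T[2,3] deriving "cb": ["A"]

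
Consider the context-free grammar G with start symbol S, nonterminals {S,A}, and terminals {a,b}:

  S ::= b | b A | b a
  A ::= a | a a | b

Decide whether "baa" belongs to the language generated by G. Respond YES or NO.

CNF form of G:
  S -> T1 A | T1 T0 | b
  A -> T0 T0 | a | b
  T0 -> a
  T1 -> b

CYK fill:
  [0..0]={A,S,T1}  "b"  orig:{A,S}
  [1..1]={A,T0}  "a"  orig:{A}
  [2..2]={A,T0}  "a"  orig:{A}
  [0..1]={S}  "ba"
  [1..2]={A}  "aa"
  [0..2]={S}  "baa"

S ∈ T[0,2] ⇒ YES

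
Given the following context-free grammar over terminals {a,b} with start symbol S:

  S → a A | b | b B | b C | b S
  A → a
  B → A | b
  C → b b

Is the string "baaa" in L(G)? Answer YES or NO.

CNF form of G:
  S -> T0 B | T0 C | T0 S | T1 A | b
  A -> a
  B -> a | b
  C -> T0 T0
  T0 -> b
  T1 -> a

CYK table (by increasing span):
  cell(0,0) b: {B,S,T0}  orig:{B,S}
  cell(1,1) a: {A,B,T1}  orig:{A,B}
  cell(2,2) a: {A,B,T1}  orig:{A,B}
  cell(3,3) a: {A,B,T1}  orig:{A,B}
  cell(0,1) ba: {S}
  cell(1,2) aa: {S}
  cell(2,3) aa: {S}
  cell(0,2) baa: {S}
  cell(1,3) aaa: ∅
  cell(0,3) baaa: ∅

S ∉ T[0,3] ⇒ NO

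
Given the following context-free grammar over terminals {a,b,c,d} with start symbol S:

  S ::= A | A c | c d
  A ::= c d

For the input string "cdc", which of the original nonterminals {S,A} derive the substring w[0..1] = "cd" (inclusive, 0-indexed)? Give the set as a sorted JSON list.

CNF form of G:
  S -> A T0 | T0 T1
  A -> T0 T1
  T0 -> c
  T1 -> d

CYK fill — only the sub-triangle for w[0..1]:
  cell(0,0) c: {T0}  orig:{}
  cell(1,1) d: {T1}  orig:{}
  cell(0,1) cd: {A,S}

Original NTs in T[0,1] deriving "cd": ["A", "S"]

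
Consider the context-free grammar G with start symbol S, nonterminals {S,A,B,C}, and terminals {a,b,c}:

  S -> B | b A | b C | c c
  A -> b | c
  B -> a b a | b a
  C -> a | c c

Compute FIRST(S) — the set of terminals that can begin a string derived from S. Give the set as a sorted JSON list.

Compute FIRST by fixpoint:
iter 1:
  A via A→b: +{b}
  A via A→c: +{c}
  B via B→a b a: +{a}
  B via B→b a: +{b}
  C via C→a: +{a}
  C via C→c c: +{c}
  S via S→B: +{a,b}
  S via S→c c: +{c}
  FIRST(S)={a,b,c}  FIRST(A)={b,c}  FIRST(B)={a,b}  FIRST(C)={a,c}
iter 2: done
  FIRST(S)={a,b,c}  FIRST(A)={b,c}  FIRST(B)={a,b}  FIRST(C)={a,c}

FIRST(S) = ["a", "b", "c"]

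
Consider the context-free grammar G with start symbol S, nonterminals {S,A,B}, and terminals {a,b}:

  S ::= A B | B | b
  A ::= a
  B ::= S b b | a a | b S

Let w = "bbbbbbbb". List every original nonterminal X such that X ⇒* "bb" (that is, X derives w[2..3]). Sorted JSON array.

CNF form of G:
  S -> A B | S X3 | T0 S | T1 T1 | b
  A -> a
  B -> S X2 | T0 S | T1 T1
  T0 -> b
  T1 -> a
  X2 -> T0 T0
  X3 -> T0 T0

Fill CYK table bottom-up — only the sub-triangle for w[2..3]:
  [2..2]={S,T0}  "b"  orig:{S}
  [3..3]={S,T0}  "b"  orig:{S}
  [2..3]={B,S,X2,X3}  "bb"  orig:{B,S}

Original NTs in T[2,3] deriving "bb": ["B", "S"]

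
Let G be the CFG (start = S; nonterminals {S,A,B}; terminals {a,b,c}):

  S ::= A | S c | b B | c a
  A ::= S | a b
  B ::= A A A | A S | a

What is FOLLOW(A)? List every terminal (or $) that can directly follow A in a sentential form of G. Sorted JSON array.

FIRST iteration:
pass 1:
  A via A→a b: +{a}
  B via B→A A A: +{a}
  S via S→A: +{a}
  S via S→b B: +{b}
  S via S→c a: +{c}
  FIRST[S]={a,b,c}  FIRST[A]={a}  FIRST[B]={a}
pass 2:
  A via A→S: +{b,c}
  B via B→A A A: +{b,c}
  FIRST[S]={a,b,c}  FIRST[A]={a,b,c}  FIRST[B]={a,b,c}
pass 3: (no change)
  FIRST[S]={a,b,c}  FIRST[A]={a,b,c}  FIRST[B]={a,b,c}

FOLLOW sets:
initialize: $ ∈ FOLLOW(S)
pass 1:
  B→A A A: FOLLOW(A) ⊇ FIRST(A) = {a,b,c}; new: +{a,b,c}
  S→A: FOLLOW(A) ⊇ FOLLOW(S) ⊇ {$}; new: +{$}
  S→S c: FOLLOW(S) ⊇ FIRST(c) = {c}; new: +{c}
  S→b B: FOLLOW(B) ⊇ FOLLOW(S) ⊇ {$,c}; new: +{$,c}
  FOLLOW[S]={$,c}  FOLLOW[A]={$,a,b,c}  FOLLOW[B]={$,c}
pass 2:
  A→S: FOLLOW(S) ⊇ FOLLOW(A) ⊇ {$,a,b,c}; new: +{a,b}
  S→b B: FOLLOW(B) ⊇ FOLLOW(S) ⊇ {$,a,b,c}; new: +{a,b}
  FOLLOW[S]={$,a,b,c}  FOLLOW[A]={$,a,b,c}  FOLLOW[B]={$,a,b,c}
pass 3: (stable)
  FOLLOW[S]={$,a,b,c}  FOLLOW[A]={$,a,b,c}  FOLLOW[B]={$,a,b,c}

FOLLOW(A) = ["$", "a", "b", "c"]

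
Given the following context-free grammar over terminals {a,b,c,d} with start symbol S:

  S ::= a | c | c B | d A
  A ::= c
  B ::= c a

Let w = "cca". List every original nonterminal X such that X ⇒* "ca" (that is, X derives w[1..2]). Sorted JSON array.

CNF form of G:
  S -> T0 B | T2 A | a | c
  A -> c
  B -> T0 T1
  T0 -> c
  T1 -> a
  T2 -> d

CYK fill (cells [i..j] with 1 ≤ i ≤ j ≤ 2 only):
  T[1,1] 'c' = {A,S,T0}  orig:{A,S}
  T[2,2] 'a' = {S,T1}  orig:{S}
  T[1,2] 'ca' = {B}

Original NTs in T[1,2] deriving "ca": ["B"]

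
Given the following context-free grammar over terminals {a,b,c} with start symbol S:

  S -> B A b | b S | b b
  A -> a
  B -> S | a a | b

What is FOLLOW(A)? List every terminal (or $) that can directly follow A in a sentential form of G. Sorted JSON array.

FIRST sets, iterate to fixpoint:
round 1:
  A via A→a: +{a}
  B via B→a a: +{a}
  B via B→b: +{b}
  S via S→B A b: +{a,b}
  S: {a,b}  A: {a}  B: {a,b}
round 2: (no change)
  S: {a,b}  A: {a}  B: {a,b}

FOLLOW sets:
initialize: $ ∈ FOLLOW(S)
[1]
  S→B A b: FOLLOW(B) ⊇ FIRST(A) = {a}; new: +{a}
  S→B A b: FOLLOW(A) ⊇ FIRST(b) = {b}; new: +{b}
  FOLLOW[S]={$}  FOLLOW[A]={b}  FOLLOW[B]={a}
[2]
  B→S: FOLLOW(S) ⊇ FOLLOW(B) ⊇ {a}; new: +{a}
  FOLLOW[S]={$,a}  FOLLOW[A]={b}  FOLLOW[B]={a}
[3] — fixpoint
  FOLLOW[S]={$,a}  FOLLOW[A]={b}  FOLLOW[B]={a}

FOLLOW(A) = ["b"]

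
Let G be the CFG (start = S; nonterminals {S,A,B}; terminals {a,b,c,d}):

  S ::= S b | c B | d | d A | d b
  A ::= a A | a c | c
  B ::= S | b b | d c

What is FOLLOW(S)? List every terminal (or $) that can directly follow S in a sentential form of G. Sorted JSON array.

FIRST sets, iterate to fixpoint:
pass 1:
  A via A→a A: +{a}
  A via A→c: +{c}
  B via B→b b: +{b}
  B via B→d c: +{d}
  S via S→c B: +{c}
  S via S→d: +{d}
  FIRST(S)={c,d}  FIRST(A)={a,c}  FIRST(B)={b,d}
pass 2:
  B via B→S: +{c}
  FIRST(S)={c,d}  FIRST(A)={a,c}  FIRST(B)={b,c,d}
pass 3: done
  FIRST(S)={c,d}  FIRST(A)={a,c}  FIRST(B)={b,c,d}

FOLLOW sets:
initialize: $ ∈ FOLLOW(S)
round 1:
  S→S b: FOLLOW(S) ⊇ FIRST(b) = {b}; new: +{b}
  S→c B: FOLLOW(B) ⊇ FOLLOW(S) ⊇ {$,b}; new: +{$,b}
  S→d A: FOLLOW(A) ⊇ FOLLOW(S) ⊇ {$,b}; new: +{$,b}
  FOLLOW[S]={$,b}  FOLLOW[A]={$,b}  FOLLOW[B]={$,b}
round 2: (stable)
  FOLLOW[S]={$,b}  FOLLOW[A]={$,b}  FOLLOW[B]={$,b}

FOLLOW(S) = ["$", "b"]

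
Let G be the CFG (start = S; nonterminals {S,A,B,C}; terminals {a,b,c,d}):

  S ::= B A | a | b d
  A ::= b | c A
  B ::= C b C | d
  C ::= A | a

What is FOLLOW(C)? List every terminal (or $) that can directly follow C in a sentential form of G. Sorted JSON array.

FIRST iteration:
[1]
  A via A→b: +{b}
  A via A→c A: +{c}
  B via B→d: +{d}
  C via C→A: +{b,c}
  C via C→a: +{a}
  S via S→B A: +{d}
  S via S→a: +{a}
  S via S→b d: +{b}
  FIRST(S)={a,b,d}  FIRST(A)={b,c}  FIRST(B)={d}  FIRST(C)={a,b,c}
[2]
  B via B→C b C: +{a,b,c}
  S via S→B A: +{c}
  FIRST(S)={a,b,c,d}  FIRST(A)={b,c}  FIRST(B)={a,b,c,d}  FIRST(C)={a,b,c}
[3] (no change)
  FIRST(S)={a,b,c,d}  FIRST(A)={b,c}  FIRST(B)={a,b,c,d}  FIRST(C)={a,b,c}

FOLLOW iteration:
seed FOLLOW(S) with $
round 1:
  B→C b C: FOLLOW(C) ⊇ FIRST(b) = {b}; new: +{b}
  C→A: FOLLOW(A) ⊇ FOLLOW(C) ⊇ {b}; new: +{b}
  S→B A: FOLLOW(B) ⊇ FIRST(A) = {b,c}; new: +{b,c}
  S→B A: FOLLOW(A) ⊇ FOLLOW(S) ⊇ {$}; new: +{$}
  FOLLOW(S)={$}  FOLLOW(A)={$,b}  FOLLOW(B)={b,c}  FOLLOW(C)={b}
round 2:
  B→C b C: FOLLOW(C) ⊇ FOLLOW(B) ⊇ {b,c}; new: +{c}
  C→A: FOLLOW(A) ⊇ FOLLOW(C) ⊇ {b,c}; new: +{c}
  FOLLOW(S)={$}  FOLLOW(A)={$,b,c}  FOLLOW(B)={b,c}  FOLLOW(C)={b,c}
round 3: — fixpoint
  FOLLOW(S)={$}  FOLLOW(A)={$,b,c}  FOLLOW(B)={b,c}  FOLLOW(C)={b,c}

FOLLOW(C) = ["b", "c"]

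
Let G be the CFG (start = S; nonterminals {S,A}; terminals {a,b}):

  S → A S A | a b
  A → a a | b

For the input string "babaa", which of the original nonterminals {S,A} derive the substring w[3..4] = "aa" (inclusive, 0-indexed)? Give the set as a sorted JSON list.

Convert to CNF:
  S -> A X2 | T0 T1
  A -> T0 T0 | b
  T0 -> a
  T1 -> b
  X2 -> S A

CYK fill — only the sub-triangle for w[3..4]:
  T[3,3] 'a' = {T0}  orig:{}
  T[4,4] 'a' = {T0}  orig:{}
  T[3,4] 'aa' = {A}

Original NTs in T[3,4] deriving "aa": ["A"]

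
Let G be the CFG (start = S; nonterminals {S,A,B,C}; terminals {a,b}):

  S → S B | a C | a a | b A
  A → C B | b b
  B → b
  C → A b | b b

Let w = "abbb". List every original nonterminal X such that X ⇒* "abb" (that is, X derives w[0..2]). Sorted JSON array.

CNF form of G:
  S -> S B | T0 A | T1 C | T1 T1
  A -> C B | T0 T0
  B -> b
  C -> A T0 | T0 T0
  T0 -> b
  T1 -> a

CYK fill — only the sub-triangle for w[0..2]:
  cell(0,0) a: {T1}  orig:{}
  cell(1,1) b: {B,T0}  orig:{B}
  cell(2,2) b: {B,T0}  orig:{B}
  cell(0,1) ab: ∅
  cell(1,2) bb: {A,C}
  cell(0,2) abb: {S}

Original NTs in T[0,2] deriving "abb": ["S"]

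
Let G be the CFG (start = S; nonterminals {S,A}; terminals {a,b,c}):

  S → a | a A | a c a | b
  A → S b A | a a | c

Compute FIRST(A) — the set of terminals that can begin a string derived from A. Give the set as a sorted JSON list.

FIRST iteration:
round 1:
  A via A→a a: +{a}
  A via A→c: +{c}
  S via S→a: +{a}
  S via S→b: +{b}
  FIRST(S)={a,b}  FIRST(A)={a,c}
round 2:
  A via A→S b A: +{b}
  FIRST(S)={a,b}  FIRST(A)={a,b,c}
round 3: done
  FIRST(S)={a,b}  FIRST(A)={a,b,c}

FIRST(A) = ["a", "b", "c"]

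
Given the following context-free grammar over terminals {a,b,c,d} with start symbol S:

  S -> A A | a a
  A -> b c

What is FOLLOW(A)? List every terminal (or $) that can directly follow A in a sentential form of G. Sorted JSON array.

Compute FIRST by fixpoint:
pass 1:
  A via A→b c: +{b}
  S via S→A A: +{b}
  S via S→a a: +{a}
  S: {a,b}  A: {b}
pass 2: done
  S: {a,b}  A: {b}

FOLLOW iteration:
initialize: $ ∈ FOLLOW(S)
pass 1:
  S→A A: FOLLOW(A) ⊇ FIRST(A) = {b}; new: +{b}
  S→A A: FOLLOW(A) ⊇ FOLLOW(S) ⊇ {$}; new: +{$}
  FOLLOW(S)={$}  FOLLOW(A)={$,b}
pass 2: (no change)
  FOLLOW(S)={$}  FOLLOW(A)={$,b}

FOLLOW(A) = ["$", "b"]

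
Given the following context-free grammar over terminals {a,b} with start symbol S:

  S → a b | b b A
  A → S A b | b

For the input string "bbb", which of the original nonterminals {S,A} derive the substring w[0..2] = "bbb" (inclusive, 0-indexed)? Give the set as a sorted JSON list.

CNF form of G:
  S -> T0 X3 | T1 T0
  A -> S X2 | b
  T0 -> b
  T1 -> a
  X2 -> A T0
  X3 -> T0 A

CYK table (by increasing span), restricted to cells inside w[0..2]:
  T[0,0] 'b' = {A,T0}  orig:{A}
  T[1,1] 'b' = {A,T0}  orig:{A}
  T[2,2] 'b' = {A,T0}  orig:{A}
  T[0,1] 'bb' = {X2,X3}  orig:{}
  T[1,2] 'bb' = {X2,X3}  orig:{}
  T[0,2] 'bbb' = {S}

Original NTs in T[0,2] deriving "bbb": ["S"]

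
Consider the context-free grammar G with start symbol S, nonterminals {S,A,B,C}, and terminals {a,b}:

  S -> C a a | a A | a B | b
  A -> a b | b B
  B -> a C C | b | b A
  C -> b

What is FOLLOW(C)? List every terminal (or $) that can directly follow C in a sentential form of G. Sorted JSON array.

Compute FIRST by fixpoint:
[1]
  A via A→a b: +{a}
  A via A→b B: +{b}
  B via B→a C C: +{a}
  B via B→b: +{b}
  C via C→b: +{b}
  S via S→C a a: +{b}
  S via S→a A: +{a}
  FIRST(S)={a,b}  FIRST(A)={a,b}  FIRST(B)={a,b}  FIRST(C)={b}
[2] done
  FIRST(S)={a,b}  FIRST(A)={a,b}  FIRST(B)={a,b}  FIRST(C)={b}

Compute FOLLOW by fixpoint:
FOLLOW(S) := {$}
[1]
  B→a C C: FOLLOW(C) ⊇ FIRST(C) = {b}; new: +{b}
  S→C a a: FOLLOW(C) ⊇ FIRST(a) = {a}; new: +{a}
  S→a A: FOLLOW(A) ⊇ FOLLOW(S) ⊇ {$}; new: +{$}
  S→a B: FOLLOW(B) ⊇ FOLLOW(S) ⊇ {$}; new: +{$}
  FOLLOW(S)={$}  FOLLOW(A)={$}  FOLLOW(B)={$}  FOLLOW(C)={a,b}
[2]
  B→a C C: FOLLOW(C) ⊇ FOLLOW(B) ⊇ {$}; new: +{$}
  FOLLOW(S)={$}  FOLLOW(A)={$}  FOLLOW(B)={$}  FOLLOW(C)={$,a,b}
[3] (no change)
  FOLLOW(S)={$}  FOLLOW(A)={$}  FOLLOW(B)={$}  FOLLOW(C)={$,a,b}

FOLLOW(C) = ["$", "a", "b"]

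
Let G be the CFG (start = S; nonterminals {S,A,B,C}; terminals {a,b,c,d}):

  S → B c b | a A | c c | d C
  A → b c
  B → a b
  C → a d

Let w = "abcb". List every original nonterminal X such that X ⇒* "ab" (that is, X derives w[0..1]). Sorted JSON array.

Convert to CNF:
  S -> B X4 | T1 T1 | T2 A | T3 C
  A -> T0 T1
  B -> T2 T0
  C -> T2 T3
  T0 -> b
  T1 -> c
  T2 -> a
  T3 -> d
  X4 -> T1 T0

CYK fill, restricted to cells inside w[0..1]:
  [0..0]={T2}  "a"  orig:{}
  [1..1]={T0}  "b"  orig:{}
  [0..1]={B}  "ab"

Original NTs in T[0,1] deriving "ab": ["B"]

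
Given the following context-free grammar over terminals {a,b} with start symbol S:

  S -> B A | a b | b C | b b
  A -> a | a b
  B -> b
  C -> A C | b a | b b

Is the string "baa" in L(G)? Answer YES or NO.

CNF form of G:
  S -> B A | T0 T1 | T1 C | T1 T1
  A -> T0 T1 | a
  B -> b
  C -> A C | T1 T0 | T1 T1
  T0 -> a
  T1 -> b

Fill CYK table bottom-up:
  T[0,0] 'b' = {B,T1}  orig:{B}
  T[1,1] 'a' = {A,T0}  orig:{A}
  T[2,2] 'a' = {A,T0}  orig:{A}
  T[0,1] 'ba' = {C,S}
  T[1,2] 'aa' = ∅
  T[0,2] 'baa' = ∅

S ∉ T[0,2] ⇒ NO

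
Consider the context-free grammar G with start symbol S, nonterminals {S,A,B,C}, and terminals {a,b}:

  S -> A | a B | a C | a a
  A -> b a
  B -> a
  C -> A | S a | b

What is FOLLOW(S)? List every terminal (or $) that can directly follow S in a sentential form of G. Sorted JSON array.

Compute FIRST by fixpoint:
iter 1:
  A via A→b a: +{b}
  B via B→a: +{a}
  C via C→A: +{b}
  S via S→A: +{b}
  S via S→a B: +{a}
  S: {a,b}  A: {b}  B: {a}  C: {b}
iter 2:
  C via C→S a: +{a}
  S: {a,b}  A: {b}  B: {a}  C: {a,b}
iter 3: (stable)
  S: {a,b}  A: {b}  B: {a}  C: {a,b}

FOLLOW sets:
initialize: $ ∈ FOLLOW(S)
[1]
  C→S a: FOLLOW(S) ⊇ FIRST(a) = {a}; new: +{a}
  S→A: FOLLOW(A) ⊇ FOLLOW(S) ⊇ {$,a}; new: +{$,a}
  S→a B: FOLLOW(B) ⊇ FOLLOW(S) ⊇ {$,a}; new: +{$,a}
  S→a C: FOLLOW(C) ⊇ FOLLOW(S) ⊇ {$,a}; new: +{$,a}
  FOLLOW[S]={$,a}  FOLLOW[A]={$,a}  FOLLOW[B]={$,a}  FOLLOW[C]={$,a}
[2] (stable)
  FOLLOW[S]={$,a}  FOLLOW[A]={$,a}  FOLLOW[B]={$,a}  FOLLOW[C]={$,a}

FOLLOW(S) = ["$", "a"]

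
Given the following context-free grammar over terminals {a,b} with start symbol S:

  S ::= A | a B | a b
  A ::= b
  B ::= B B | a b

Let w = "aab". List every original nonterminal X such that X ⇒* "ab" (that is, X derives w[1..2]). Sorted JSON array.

CNF form of G:
  S -> T0 B | T0 T1 | b
  A -> b
  B -> B B | T0 T1
  T0 -> a
  T1 -> b

Fill CYK table bottom-up, restricted to cells inside w[1..2]:
  T[1,1] 'a' = {T0}  orig:{}
  T[2,2] 'b' = {A,S,T1}  orig:{A,S}
  T[1,2] 'ab' = {B,S}

Original NTs in T[1,2] deriving "ab": ["B", "S"]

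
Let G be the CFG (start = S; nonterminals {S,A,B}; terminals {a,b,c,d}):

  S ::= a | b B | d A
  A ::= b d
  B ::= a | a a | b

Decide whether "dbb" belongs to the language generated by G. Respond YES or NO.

CNF form of G:
  S -> T0 B | T1 A | a
  A -> T0 T1
  B -> T2 T2 | a | b
  T0 -> b
  T1 -> d
  T2 -> a

Fill CYK table bottom-up:
  T[0,0] 'd' = {T1}  orig:{}
  T[1,1] 'b' = {B,T0}  orig:{B}
  T[2,2] 'b' = {B,T0}  orig:{B}
  T[0,1] 'db' = ∅
  T[1,2] 'bb' = {S}
  T[0,2] 'dbb' = ∅

S ∉ T[0,2] ⇒ NO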